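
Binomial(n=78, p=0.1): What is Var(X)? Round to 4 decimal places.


Var = n*p*(1-p) = 78 * 0.1 * 0.9 = 7.02

7.0200


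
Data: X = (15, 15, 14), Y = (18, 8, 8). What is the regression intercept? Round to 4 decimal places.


a = ybar - b*xbar, where b = sum((xi-xbar)(yi-ybar)) / sum((xi-xbar)^2)
n = 3, xbar = 44/3 ≈ 14.666667, ybar = 34/3 ≈ 11.333333
Sxy = sum((xi-xbar)(yi-ybar)) = 10/3 ≈ 3.333333
Sxx = sum((xi-xbar)^2) = 2/3 ≈ 0.666667
b = Sxy / Sxx = 5
a = 11.333333 - 5 * 14.666667 = -62

-62.0000


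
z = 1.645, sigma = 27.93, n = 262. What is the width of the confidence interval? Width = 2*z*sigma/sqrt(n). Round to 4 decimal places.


width = 2*z*sigma/sqrt(n)
2*z*sigma = 2 * 1.645 * 27.93 = 91.8897
sqrt(262) ≈ 16.186414
width = 91.8897 / 16.186414 ≈ 5.676965

5.6770


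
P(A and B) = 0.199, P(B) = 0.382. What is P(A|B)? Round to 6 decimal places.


P(A|B) = P(A and B) / P(B) = 0.199 / 0.382 = 199/382 ≈ 0.52094241

0.520942


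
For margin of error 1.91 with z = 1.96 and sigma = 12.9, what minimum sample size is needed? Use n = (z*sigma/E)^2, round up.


z*sigma/E = 1.96 * 12.9 / 1.91 = 12642/955 ≈ 13.237696
(z*sigma/E)^2 ≈ 175.236604
round up: n = 176

176


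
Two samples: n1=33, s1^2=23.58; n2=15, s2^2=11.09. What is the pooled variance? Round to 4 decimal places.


sp^2 = ((n1-1)*s1^2 + (n2-1)*s2^2)/(n1+n2-2)
(n1-1)*s1^2 = 32 * 23.58 = 754.56
(n2-1)*s2^2 = 14 * 11.09 = 155.26
numerator = 754.56 + 155.26 = 909.82
n1+n2-2 = 46
sp^2 = 909.82 / 46 = 45491/2300 ≈ 19.778696

19.7787


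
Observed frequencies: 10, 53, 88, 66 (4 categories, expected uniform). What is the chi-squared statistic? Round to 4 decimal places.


chi2 = sum((O-E)^2/E), E = total/4
total = 217, E = 217/4 = 54.25
(10 - 54.25)^2 / 54.25 = 1958.0625 / 54.25 = 31329/868 ≈ 36.093318
(53 - 54.25)^2 / 54.25 = 1.5625 / 54.25 = 25/868 ≈ 0.028802
(88 - 54.25)^2 / 54.25 = 1139.0625 / 54.25 = 18225/868 ≈ 20.996544
(66 - 54.25)^2 / 54.25 = 138.0625 / 54.25 = 2209/868 ≈ 2.544931
chi2 = 12947/217 ≈ 59.663594

59.6636


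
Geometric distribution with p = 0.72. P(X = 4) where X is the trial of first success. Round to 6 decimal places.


P = (1-p)^(k-1) * p
(1-p)^(k-1) = 0.28^3 = 0.021952
P = 0.021952 * 0.72 = 0.01580544

0.015805


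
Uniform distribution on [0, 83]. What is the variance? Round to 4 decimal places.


Var = (b-a)^2 / 12
(b-a)^2 = (83 - 0)^2 = 6889
Var = 6889/12 ≈ 574.083333

574.0833


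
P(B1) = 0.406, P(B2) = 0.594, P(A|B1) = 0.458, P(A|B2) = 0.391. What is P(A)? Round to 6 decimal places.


P(A) = P(A|B1)*P(B1) + P(A|B2)*P(B2)
P(A|B1)*P(B1) = 0.458 * 0.406 = 0.185948
P(A|B2)*P(B2) = 0.391 * 0.594 = 0.232254
P(A) = 0.185948 + 0.232254 = 0.418202

0.418202


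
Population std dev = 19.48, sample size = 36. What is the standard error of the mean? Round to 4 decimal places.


SE = sigma / sqrt(n)
sqrt(36) = 6
SE = 19.48 / 6 = 487/150 ≈ 3.246667

3.2467


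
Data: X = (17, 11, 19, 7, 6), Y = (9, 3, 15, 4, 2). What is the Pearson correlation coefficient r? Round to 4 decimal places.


r = sum((xi-xbar)(yi-ybar)) / sqrt(sum((xi-xbar)^2) * sum((yi-ybar)^2))
n = 5, xbar = 60/5 = 12, ybar = 33/5 = 6.6
Sxy = sum((xi-xbar)(yi-ybar)) = 115
Sxx = sum((xi-xbar)^2) = 136
Syy = sum((yi-ybar)^2) = 117.2
sqrt(Sxx*Syy) ≈ 126.250545
r = Sxy / sqrt(Sxx*Syy) = 115 / 126.250545 ≈ 0.910887

0.9109


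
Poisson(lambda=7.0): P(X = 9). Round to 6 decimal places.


P = e^(-lam) * lam^k / k!
e^(-7.0) ≈ 0.0009118820
lam^k = 7.0^9 = 40353607
k! = 9! = 362880
P = 0.0009118820 * 40353607 / 362880 ≈ 0.101405

0.101405


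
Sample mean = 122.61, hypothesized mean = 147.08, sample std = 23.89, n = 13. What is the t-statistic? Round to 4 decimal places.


t = (xbar - mu0) / (s/sqrt(n))
xbar - mu0 = 122.61 - 147.08 = -24.47
sqrt(13) ≈ 3.60555128
s/sqrt(n) = 23.89 / 3.60555128 ≈ 6.62589384
t = -24.47 / 6.62589384 ≈ -3.693087

-3.6931


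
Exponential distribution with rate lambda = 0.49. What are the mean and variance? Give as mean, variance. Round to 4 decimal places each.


mean = 1/lam, var = 1/lam^2
mean = 1 / 0.49 = 100/49 ≈ 2.040816
lam^2 = 0.49^2 = 0.2401
var = 1 / 0.2401 = 10000/2401 ≈ 4.164931

2.0408, 4.1649


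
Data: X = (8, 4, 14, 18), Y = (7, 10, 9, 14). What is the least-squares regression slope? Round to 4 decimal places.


b = sum((xi-xbar)(yi-ybar)) / sum((xi-xbar)^2)
n = 4, xbar = 44/4 = 11, ybar = 40/4 = 10
Sxy = sum((xi-xbar)(yi-ybar)) = 34
Sxx = sum((xi-xbar)^2) = 116
b = Sxy / Sxx = 17/58 ≈ 0.293103

0.2931


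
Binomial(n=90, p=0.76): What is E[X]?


E[X] = n*p = 90 * 0.76 = 68.4

68.4


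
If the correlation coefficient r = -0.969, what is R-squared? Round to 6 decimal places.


R^2 = r^2 = (-0.969)^2 = 0.938961

0.938961


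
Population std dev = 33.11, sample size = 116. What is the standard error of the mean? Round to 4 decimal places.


SE = sigma / sqrt(n)
sqrt(116) ≈ 10.770330
SE = 33.11 / 10.770330 ≈ 3.074186

3.0742


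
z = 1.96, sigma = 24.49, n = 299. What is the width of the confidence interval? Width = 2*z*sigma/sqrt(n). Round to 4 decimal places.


width = 2*z*sigma/sqrt(n)
2*z*sigma = 2 * 1.96 * 24.49 = 96.0008
sqrt(299) ≈ 17.291616
width = 96.0008 / 17.291616 ≈ 5.551870

5.5519


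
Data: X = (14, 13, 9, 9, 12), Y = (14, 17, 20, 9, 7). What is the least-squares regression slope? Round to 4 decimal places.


b = sum((xi-xbar)(yi-ybar)) / sum((xi-xbar)^2)
n = 5, xbar = 57/5 = 11.4, ybar = 67/5 = 13.4
Sxy = sum((xi-xbar)(yi-ybar)) = -1.8
Sxx = sum((xi-xbar)^2) = 21.2
b = Sxy / Sxx = -9/106 ≈ -0.084906

-0.0849


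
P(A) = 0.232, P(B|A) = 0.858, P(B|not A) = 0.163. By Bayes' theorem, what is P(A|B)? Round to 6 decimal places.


P(A|B) = P(B|A)*P(A) / P(B), P(B) = P(B|A)*P(A) + P(B|not A)*P(not A)
P(B|A)*P(A) = 0.858 * 0.232 = 0.199056
P(B|not A)*P(not A) = 0.163 * 0.768 = 0.125184
P(B) = 0.199056 + 0.125184 = 0.32424
P(A|B) = 0.199056 / 0.32424 = 4147/6755 ≈ 0.61391562

0.613916


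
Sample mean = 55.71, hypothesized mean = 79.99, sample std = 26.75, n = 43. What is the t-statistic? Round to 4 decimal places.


t = (xbar - mu0) / (s/sqrt(n))
xbar - mu0 = 55.71 - 79.99 = -24.28
sqrt(43) ≈ 6.55743852
s/sqrt(n) = 26.75 / 6.55743852 ≈ 4.07933676
t = -24.28 / 4.07933676 ≈ -5.951948

-5.9519


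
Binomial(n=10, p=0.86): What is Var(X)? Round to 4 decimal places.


Var = n*p*(1-p) = 10 * 0.86 * 0.14 = 1.204

1.2040


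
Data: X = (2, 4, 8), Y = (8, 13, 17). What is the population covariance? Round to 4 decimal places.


Cov = (1/n)*sum((xi-xbar)(yi-ybar))
n = 3, xbar = 14/3 ≈ 4.666667, ybar = 38/3 ≈ 12.666667
sum((xi-xbar)(yi-ybar)) = 80/3 ≈ 26.666667
Cov = 26.666667 / 3 = 80/9 ≈ 8.888889

8.8889


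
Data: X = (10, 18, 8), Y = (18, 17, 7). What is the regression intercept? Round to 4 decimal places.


a = ybar - b*xbar, where b = sum((xi-xbar)(yi-ybar)) / sum((xi-xbar)^2)
n = 3, xbar = 36/3 = 12, ybar = 42/3 = 14
Sxy = sum((xi-xbar)(yi-ybar)) = 38
Sxx = sum((xi-xbar)^2) = 56
b = Sxy / Sxx = 19/28 ≈ 0.678571
a = 14 - 0.678571 * 12 = 41/7 ≈ 5.857143

5.8571


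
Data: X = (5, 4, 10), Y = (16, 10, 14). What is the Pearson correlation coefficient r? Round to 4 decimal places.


r = sum((xi-xbar)(yi-ybar)) / sqrt(sum((xi-xbar)^2) * sum((yi-ybar)^2))
n = 3, xbar = 19/3 ≈ 6.333333, ybar = 40/3 ≈ 13.333333
Sxy = sum((xi-xbar)(yi-ybar)) = 20/3 ≈ 6.666667
Sxx = sum((xi-xbar)^2) = 62/3 ≈ 20.666667
Syy = sum((yi-ybar)^2) = 56/3 ≈ 18.666667
sqrt(Sxx*Syy) ≈ 19.641226
r = Sxy / sqrt(Sxx*Syy) = 6.666667 / 19.641226 ≈ 0.339422

0.3394


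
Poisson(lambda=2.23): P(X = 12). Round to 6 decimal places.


P = e^(-lam) * lam^k / k!
e^(-2.23) ≈ 0.1075284
lam^k = 2.23^12 ≈ 15123.710539
k! = 12! = 479001600
P = 0.1075284 * 15123.710539 / 479001600 ≈ 0.000003

0.000003


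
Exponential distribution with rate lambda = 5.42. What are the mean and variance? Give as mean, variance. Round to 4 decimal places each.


mean = 1/lam, var = 1/lam^2
mean = 1 / 5.42 = 50/271 ≈ 0.184502
lam^2 = 5.42^2 = 29.3764
var = 1 / 29.3764 ≈ 0.034041

0.1845, 0.0340


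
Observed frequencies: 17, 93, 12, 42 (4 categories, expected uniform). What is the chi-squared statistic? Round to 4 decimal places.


chi2 = sum((O-E)^2/E), E = total/4
total = 164, E = 164/4 = 41
(17 - 41)^2 / 41 = 576 / 41 = 576/41 ≈ 14.048780
(93 - 41)^2 / 41 = 2704 / 41 = 2704/41 ≈ 65.951220
(12 - 41)^2 / 41 = 841 / 41 = 841/41 ≈ 20.512195
(42 - 41)^2 / 41 = 1 / 41 = 1/41 ≈ 0.024390
chi2 = 4122/41 ≈ 100.536585

100.5366


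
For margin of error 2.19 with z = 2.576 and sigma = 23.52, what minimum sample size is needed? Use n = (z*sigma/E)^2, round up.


z*sigma/E = 2.576 * 23.52 / 2.19 = 252448/9125 ≈ 27.665534
(z*sigma/E)^2 ≈ 765.381785
round up: n = 766

766


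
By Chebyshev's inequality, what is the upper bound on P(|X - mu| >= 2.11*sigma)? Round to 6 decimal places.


P <= 1/k^2
k^2 = 2.11^2 = 4.4521
1/k^2 = 1 / 4.4521 ≈ 0.22461310

0.224613


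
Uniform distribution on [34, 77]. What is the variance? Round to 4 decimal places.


Var = (b-a)^2 / 12
(b-a)^2 = (77 - 34)^2 = 1849
Var = 1849/12 ≈ 154.083333

154.0833


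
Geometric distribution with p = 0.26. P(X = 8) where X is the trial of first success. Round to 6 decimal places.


P = (1-p)^(k-1) * p
(1-p)^(k-1) = 0.74^7 ≈ 0.1215128
P = 0.1215128 * 0.26 ≈ 0.03159333

0.031593


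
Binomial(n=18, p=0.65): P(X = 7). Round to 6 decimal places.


P = C(n,k) * p^k * (1-p)^(n-k)
C(18,7) = 31824
p^k = 0.65^7 ≈ 0.04902228
(1-p)^(n-k) = 0.35^11 ≈ 0.000009654916
P = 31824 * 0.04902228 * 0.000009654916 ≈ 0.015062

0.015062


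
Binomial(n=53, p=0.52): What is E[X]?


E[X] = n*p = 53 * 0.52 = 27.56

27.56


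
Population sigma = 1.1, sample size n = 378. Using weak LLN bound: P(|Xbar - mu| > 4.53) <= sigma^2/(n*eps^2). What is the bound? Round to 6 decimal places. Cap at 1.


bound = min(1, sigma^2/(n*eps^2))
sigma^2 = 1.1^2 = 1.21
n*eps^2 = 378 * 4.53^2 = 378 * 20.5209 = 7756.9002
sigma^2/(n*eps^2) = 1.21 / 7756.9002 ≈ 0.00015599

0.000156


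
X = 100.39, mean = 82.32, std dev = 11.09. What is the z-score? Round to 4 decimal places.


z = (X - mu) / sigma
X - mu = 100.39 - 82.32 = 18.07
z = 18.07 / 11.09 = 1807/1109 ≈ 1.629396

1.6294


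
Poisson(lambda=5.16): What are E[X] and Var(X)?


E[X] = Var(X) = lambda = 5.16

5.16, 5.16


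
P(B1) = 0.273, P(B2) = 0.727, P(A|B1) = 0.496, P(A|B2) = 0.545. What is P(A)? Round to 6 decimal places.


P(A) = P(A|B1)*P(B1) + P(A|B2)*P(B2)
P(A|B1)*P(B1) = 0.496 * 0.273 = 0.135408
P(A|B2)*P(B2) = 0.545 * 0.727 = 0.396215
P(A) = 0.135408 + 0.396215 = 0.531623

0.531623


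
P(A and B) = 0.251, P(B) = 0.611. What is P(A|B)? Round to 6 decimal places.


P(A|B) = P(A and B) / P(B) = 0.251 / 0.611 = 251/611 ≈ 0.41080196

0.410802


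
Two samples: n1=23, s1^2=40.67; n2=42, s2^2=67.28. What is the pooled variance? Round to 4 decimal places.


sp^2 = ((n1-1)*s1^2 + (n2-1)*s2^2)/(n1+n2-2)
(n1-1)*s1^2 = 22 * 40.67 = 894.74
(n2-1)*s2^2 = 41 * 67.28 = 2758.48
numerator = 894.74 + 2758.48 = 3653.22
n1+n2-2 = 63
sp^2 = 3653.22 / 63 = 60887/1050 ≈ 57.987619

57.9876


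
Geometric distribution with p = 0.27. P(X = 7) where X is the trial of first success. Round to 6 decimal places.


P = (1-p)^(k-1) * p
(1-p)^(k-1) = 0.73^6 ≈ 0.1513342
P = 0.1513342 * 0.27 ≈ 0.04086024

0.040860


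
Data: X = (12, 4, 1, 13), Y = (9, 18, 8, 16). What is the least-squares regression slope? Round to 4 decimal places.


b = sum((xi-xbar)(yi-ybar)) / sum((xi-xbar)^2)
n = 4, xbar = 30/4 = 7.5, ybar = 51/4 = 12.75
Sxy = sum((xi-xbar)(yi-ybar)) = 13.5
Sxx = sum((xi-xbar)^2) = 105
b = Sxy / Sxx = 9/70 ≈ 0.128571

0.1286


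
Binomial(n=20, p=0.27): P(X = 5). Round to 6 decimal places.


P = C(n,k) * p^k * (1-p)^(n-k)
C(20,5) = 15504
p^k = 0.27^5 ≈ 0.001434891
(1-p)^(n-k) = 0.73^15 ≈ 0.008909286
P = 15504 * 0.001434891 * 0.008909286 ≈ 0.198201

0.198201


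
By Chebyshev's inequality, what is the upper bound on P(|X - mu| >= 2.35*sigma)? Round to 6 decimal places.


P <= 1/k^2
k^2 = 2.35^2 = 5.5225
1/k^2 = 1 / 5.5225 = 400/2209 ≈ 0.18107741

0.181077


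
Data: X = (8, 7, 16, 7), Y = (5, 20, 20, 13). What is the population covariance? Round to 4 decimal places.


Cov = (1/n)*sum((xi-xbar)(yi-ybar))
n = 4, xbar = 38/4 = 9.5, ybar = 58/4 = 14.5
sum((xi-xbar)(yi-ybar)) = 40
Cov = 40 / 4 = 10

10.0000


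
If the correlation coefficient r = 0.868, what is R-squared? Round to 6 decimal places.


R^2 = r^2 = (0.868)^2 = 0.753424

0.753424


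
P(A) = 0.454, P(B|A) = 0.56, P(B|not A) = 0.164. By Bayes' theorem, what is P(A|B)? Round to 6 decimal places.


P(A|B) = P(B|A)*P(A) / P(B), P(B) = P(B|A)*P(A) + P(B|not A)*P(not A)
P(B|A)*P(A) = 0.56 * 0.454 = 0.25424
P(B|not A)*P(not A) = 0.164 * 0.546 = 0.089544
P(B) = 0.25424 + 0.089544 = 0.343784
P(A|B) = 0.25424 / 0.343784 = 4540/6139 ≈ 0.73953413

0.739534


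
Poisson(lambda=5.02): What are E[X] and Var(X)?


E[X] = Var(X) = lambda = 5.02

5.02, 5.02


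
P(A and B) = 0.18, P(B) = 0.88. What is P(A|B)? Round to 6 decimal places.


P(A|B) = P(A and B) / P(B) = 0.18 / 0.88 = 9/44 ≈ 0.20454545

0.204545


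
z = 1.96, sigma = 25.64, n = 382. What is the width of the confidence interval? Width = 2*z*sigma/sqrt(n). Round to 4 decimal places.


width = 2*z*sigma/sqrt(n)
2*z*sigma = 2 * 1.96 * 25.64 = 100.5088
sqrt(382) ≈ 19.544820
width = 100.5088 / 19.544820 ≈ 5.142478

5.1425


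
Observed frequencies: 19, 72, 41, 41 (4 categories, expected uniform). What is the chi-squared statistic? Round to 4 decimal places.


chi2 = sum((O-E)^2/E), E = total/4
total = 173, E = 173/4 = 43.25
(19 - 43.25)^2 / 43.25 = 588.0625 / 43.25 = 9409/692 ≈ 13.596821
(72 - 43.25)^2 / 43.25 = 826.5625 / 43.25 = 13225/692 ≈ 19.111272
(41 - 43.25)^2 / 43.25 = 5.0625 / 43.25 = 81/692 ≈ 0.117052
(41 - 43.25)^2 / 43.25 = 5.0625 / 43.25 = 81/692 ≈ 0.117052
chi2 = 5699/173 ≈ 32.942197

32.9422


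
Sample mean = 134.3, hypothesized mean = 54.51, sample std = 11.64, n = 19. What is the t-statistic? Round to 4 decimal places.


t = (xbar - mu0) / (s/sqrt(n))
xbar - mu0 = 134.3 - 54.51 = 79.79
sqrt(19) ≈ 4.35889894
s/sqrt(n) = 11.64 / 4.35889894 ≈ 2.67039914
t = 79.79 / 2.67039914 ≈ 29.879428

29.8794


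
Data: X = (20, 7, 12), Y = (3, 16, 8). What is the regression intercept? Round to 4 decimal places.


a = ybar - b*xbar, where b = sum((xi-xbar)(yi-ybar)) / sum((xi-xbar)^2)
n = 3, xbar = 39/3 = 13, ybar = 27/3 = 9
Sxy = sum((xi-xbar)(yi-ybar)) = -83
Sxx = sum((xi-xbar)^2) = 86
b = Sxy / Sxx = -83/86 ≈ -0.965116
a = 9 - (-0.965116) * 13 = 1853/86 ≈ 21.546512

21.5465


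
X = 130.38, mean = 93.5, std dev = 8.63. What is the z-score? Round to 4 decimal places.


z = (X - mu) / sigma
X - mu = 130.38 - 93.5 = 36.88
z = 36.88 / 8.63 = 3688/863 ≈ 4.273465

4.2735


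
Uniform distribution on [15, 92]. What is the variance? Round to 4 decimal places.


Var = (b-a)^2 / 12
(b-a)^2 = (92 - 15)^2 = 5929
Var = 5929/12 ≈ 494.083333

494.0833


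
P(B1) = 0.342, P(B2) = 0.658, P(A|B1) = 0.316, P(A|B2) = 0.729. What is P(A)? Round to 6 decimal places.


P(A) = P(A|B1)*P(B1) + P(A|B2)*P(B2)
P(A|B1)*P(B1) = 0.316 * 0.342 = 0.108072
P(A|B2)*P(B2) = 0.729 * 0.658 = 0.479682
P(A) = 0.108072 + 0.479682 = 0.587754

0.587754


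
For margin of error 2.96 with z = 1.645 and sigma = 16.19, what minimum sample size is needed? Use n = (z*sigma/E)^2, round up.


z*sigma/E = 1.645 * 16.19 / 2.96 ≈ 8.997483
(z*sigma/E)^2 ≈ 80.954702
round up: n = 81

81


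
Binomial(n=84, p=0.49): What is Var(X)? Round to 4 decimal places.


Var = n*p*(1-p) = 84 * 0.49 * 0.51 = 20.9916

20.9916


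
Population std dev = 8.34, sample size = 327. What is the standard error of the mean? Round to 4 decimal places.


SE = sigma / sqrt(n)
sqrt(327) ≈ 18.083141
SE = 8.34 / 18.083141 ≈ 0.461203

0.4612


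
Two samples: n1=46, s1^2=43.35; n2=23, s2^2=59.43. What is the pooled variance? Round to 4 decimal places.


sp^2 = ((n1-1)*s1^2 + (n2-1)*s2^2)/(n1+n2-2)
(n1-1)*s1^2 = 45 * 43.35 = 1950.75
(n2-1)*s2^2 = 22 * 59.43 = 1307.46
numerator = 1950.75 + 1307.46 = 3258.21
n1+n2-2 = 67
sp^2 = 3258.21 / 67 = 48.63

48.6300


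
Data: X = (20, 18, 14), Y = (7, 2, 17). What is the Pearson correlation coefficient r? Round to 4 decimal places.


r = sum((xi-xbar)(yi-ybar)) / sqrt(sum((xi-xbar)^2) * sum((yi-ybar)^2))
n = 3, xbar = 52/3 ≈ 17.333333, ybar = 26/3 ≈ 8.666667
Sxy = sum((xi-xbar)(yi-ybar)) = -110/3 ≈ -36.666667
Sxx = sum((xi-xbar)^2) = 56/3 ≈ 18.666667
Syy = sum((yi-ybar)^2) = 350/3 ≈ 116.666667
sqrt(Sxx*Syy) = 140/3 ≈ 46.666667
r = Sxy / sqrt(Sxx*Syy) = -36.666667 / 46.666667 = -11/14 ≈ -0.785714

-0.7857


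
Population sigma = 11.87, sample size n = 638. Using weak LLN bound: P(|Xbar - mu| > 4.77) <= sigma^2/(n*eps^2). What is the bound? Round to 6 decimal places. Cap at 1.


bound = min(1, sigma^2/(n*eps^2))
sigma^2 = 11.87^2 = 140.8969
n*eps^2 = 638 * 4.77^2 = 638 * 22.7529 = 14516.3502
sigma^2/(n*eps^2) = 140.8969 / 14516.3502 ≈ 0.00970608

0.009706


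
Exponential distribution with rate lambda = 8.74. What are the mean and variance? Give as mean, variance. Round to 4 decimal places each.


mean = 1/lam, var = 1/lam^2
mean = 1 / 8.74 = 50/437 ≈ 0.114416
lam^2 = 8.74^2 = 76.3876
var = 1 / 76.3876 ≈ 0.013091

0.1144, 0.0131


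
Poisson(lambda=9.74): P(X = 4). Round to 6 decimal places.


P = e^(-lam) * lam^k / k!
e^(-9.74) ≈ 0.00005888053
lam^k = 9.74^4 ≈ 8999.861530
k! = 4! = 24
P = 0.00005888053 * 8999.861530 / 24 ≈ 0.022080

0.022080


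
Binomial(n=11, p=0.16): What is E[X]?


E[X] = n*p = 11 * 0.16 = 1.76

1.76


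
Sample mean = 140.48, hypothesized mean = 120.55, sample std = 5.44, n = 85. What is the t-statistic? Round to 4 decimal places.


t = (xbar - mu0) / (s/sqrt(n))
xbar - mu0 = 140.48 - 120.55 = 19.93
sqrt(85) ≈ 9.21954446
s/sqrt(n) = 5.44 / 9.21954446 ≈ 0.59005085
t = 19.93 / 0.59005085 ≈ 33.776750

33.7768


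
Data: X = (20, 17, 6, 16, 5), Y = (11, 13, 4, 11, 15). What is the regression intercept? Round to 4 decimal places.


a = ybar - b*xbar, where b = sum((xi-xbar)(yi-ybar)) / sum((xi-xbar)^2)
n = 5, xbar = 64/5 = 12.8, ybar = 54/5 = 10.8
Sxy = sum((xi-xbar)(yi-ybar)) = 24.8
Sxx = sum((xi-xbar)^2) = 186.8
b = Sxy / Sxx = 62/467 ≈ 0.132762
a = 10.8 - 0.132762 * 12.8 = 4250/467 ≈ 9.100642

9.1006


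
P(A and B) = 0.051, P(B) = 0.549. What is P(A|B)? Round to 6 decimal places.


P(A|B) = P(A and B) / P(B) = 0.051 / 0.549 = 17/183 ≈ 0.09289617

0.092896


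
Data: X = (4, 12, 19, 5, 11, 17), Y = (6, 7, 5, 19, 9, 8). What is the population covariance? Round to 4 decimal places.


Cov = (1/n)*sum((xi-xbar)(yi-ybar))
n = 6, xbar = 68/6 = 34/3 ≈ 11.333333, ybar = 54/6 = 9
sum((xi-xbar)(yi-ybar)) = -79
Cov = -79 / 6 = -79/6 ≈ -13.166667

-13.1667


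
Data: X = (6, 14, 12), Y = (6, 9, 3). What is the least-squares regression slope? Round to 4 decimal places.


b = sum((xi-xbar)(yi-ybar)) / sum((xi-xbar)^2)
n = 3, xbar = 32/3 ≈ 10.666667, ybar = 18/3 = 6
Sxy = sum((xi-xbar)(yi-ybar)) = 6
Sxx = sum((xi-xbar)^2) = 104/3 ≈ 34.666667
b = Sxy / Sxx = 9/52 ≈ 0.173077

0.1731


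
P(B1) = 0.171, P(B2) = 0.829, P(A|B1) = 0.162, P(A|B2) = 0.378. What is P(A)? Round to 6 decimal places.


P(A) = P(A|B1)*P(B1) + P(A|B2)*P(B2)
P(A|B1)*P(B1) = 0.162 * 0.171 = 0.027702
P(A|B2)*P(B2) = 0.378 * 0.829 = 0.313362
P(A) = 0.027702 + 0.313362 = 0.341064

0.341064


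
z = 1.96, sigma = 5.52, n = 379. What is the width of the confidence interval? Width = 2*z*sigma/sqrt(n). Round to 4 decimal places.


width = 2*z*sigma/sqrt(n)
2*z*sigma = 2 * 1.96 * 5.52 = 21.6384
sqrt(379) ≈ 19.467922
width = 21.6384 / 19.467922 ≈ 1.111490

1.1115


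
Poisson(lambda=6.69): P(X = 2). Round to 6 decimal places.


P = e^(-lam) * lam^k / k!
e^(-6.69) ≈ 0.001243283
lam^k = 6.69^2 = 44.7561
k! = 2! = 2
P = 0.001243283 * 44.7561 / 2 ≈ 0.027822

0.027822


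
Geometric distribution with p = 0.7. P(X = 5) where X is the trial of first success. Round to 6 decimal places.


P = (1-p)^(k-1) * p
(1-p)^(k-1) = 0.3^4 = 0.0081
P = 0.0081 * 0.7 = 0.00567

0.005670


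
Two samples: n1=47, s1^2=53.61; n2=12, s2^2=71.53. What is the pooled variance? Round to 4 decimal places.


sp^2 = ((n1-1)*s1^2 + (n2-1)*s2^2)/(n1+n2-2)
(n1-1)*s1^2 = 46 * 53.61 = 2466.06
(n2-1)*s2^2 = 11 * 71.53 = 786.83
numerator = 2466.06 + 786.83 = 3252.89
n1+n2-2 = 57
sp^2 = 3252.89 / 57 = 325289/5700 ≈ 57.068246

57.0682


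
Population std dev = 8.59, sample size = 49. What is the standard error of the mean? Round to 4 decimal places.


SE = sigma / sqrt(n)
sqrt(49) = 7
SE = 8.59 / 7 = 859/700 ≈ 1.227143

1.2271


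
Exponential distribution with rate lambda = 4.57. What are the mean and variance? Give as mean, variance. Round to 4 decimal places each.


mean = 1/lam, var = 1/lam^2
mean = 1 / 4.57 = 100/457 ≈ 0.218818
lam^2 = 4.57^2 = 20.8849
var = 1 / 20.8849 ≈ 0.047881

0.2188, 0.0479


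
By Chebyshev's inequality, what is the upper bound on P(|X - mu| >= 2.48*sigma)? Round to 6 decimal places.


P <= 1/k^2
k^2 = 2.48^2 = 6.1504
1/k^2 = 1 / 6.1504 = 625/3844 ≈ 0.16259105

0.162591


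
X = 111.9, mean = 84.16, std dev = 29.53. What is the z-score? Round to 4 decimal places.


z = (X - mu) / sigma
X - mu = 111.9 - 84.16 = 27.74
z = 27.74 / 29.53 = 2774/2953 ≈ 0.939384

0.9394


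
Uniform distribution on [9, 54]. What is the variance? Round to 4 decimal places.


Var = (b-a)^2 / 12
(b-a)^2 = (54 - 9)^2 = 2025
Var = 2025/12 = 168.75

168.7500


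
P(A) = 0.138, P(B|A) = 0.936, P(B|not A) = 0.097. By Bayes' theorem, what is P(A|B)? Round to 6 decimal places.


P(A|B) = P(B|A)*P(A) / P(B), P(B) = P(B|A)*P(A) + P(B|not A)*P(not A)
P(B|A)*P(A) = 0.936 * 0.138 = 0.129168
P(B|not A)*P(not A) = 0.097 * 0.862 = 0.083614
P(B) = 0.129168 + 0.083614 = 0.212782
P(A|B) = 0.129168 / 0.212782 ≈ 0.60704383

0.607044


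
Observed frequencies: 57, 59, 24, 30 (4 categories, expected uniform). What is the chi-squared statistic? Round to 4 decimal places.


chi2 = sum((O-E)^2/E), E = total/4
total = 170, E = 170/4 = 42.5
(57 - 42.5)^2 / 42.5 = 210.25 / 42.5 = 841/170 ≈ 4.947059
(59 - 42.5)^2 / 42.5 = 272.25 / 42.5 = 1089/170 ≈ 6.405882
(24 - 42.5)^2 / 42.5 = 342.25 / 42.5 = 1369/170 ≈ 8.052941
(30 - 42.5)^2 / 42.5 = 156.25 / 42.5 = 125/34 ≈ 3.676471
chi2 = 1962/85 ≈ 23.082353

23.0824


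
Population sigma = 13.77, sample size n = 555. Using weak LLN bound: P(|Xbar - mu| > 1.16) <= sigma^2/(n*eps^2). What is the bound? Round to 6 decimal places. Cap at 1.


bound = min(1, sigma^2/(n*eps^2))
sigma^2 = 13.77^2 = 189.6129
n*eps^2 = 555 * 1.16^2 = 555 * 1.3456 = 746.808
sigma^2/(n*eps^2) = 189.6129 / 746.808 ≈ 0.25389779

0.253898


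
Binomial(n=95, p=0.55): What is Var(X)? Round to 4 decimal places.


Var = n*p*(1-p) = 95 * 0.55 * 0.45 = 23.5125

23.5125


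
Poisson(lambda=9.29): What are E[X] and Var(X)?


E[X] = Var(X) = lambda = 9.29

9.29, 9.29


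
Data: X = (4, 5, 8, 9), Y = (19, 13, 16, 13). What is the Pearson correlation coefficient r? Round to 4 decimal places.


r = sum((xi-xbar)(yi-ybar)) / sqrt(sum((xi-xbar)^2) * sum((yi-ybar)^2))
n = 4, xbar = 26/4 = 6.5, ybar = 61/4 = 15.25
Sxy = sum((xi-xbar)(yi-ybar)) = -10.5
Sxx = sum((xi-xbar)^2) = 17
Syy = sum((yi-ybar)^2) = 24.75
sqrt(Sxx*Syy) ≈ 20.512191
r = Sxy / sqrt(Sxx*Syy) = -10.5 / 20.512191 ≈ -0.511891

-0.5119


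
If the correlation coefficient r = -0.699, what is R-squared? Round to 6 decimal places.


R^2 = r^2 = (-0.699)^2 = 0.488601

0.488601


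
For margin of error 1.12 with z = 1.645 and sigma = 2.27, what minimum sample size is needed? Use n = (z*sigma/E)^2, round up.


z*sigma/E = 1.645 * 2.27 / 1.12 = 10669/3200 ≈ 3.334063
(z*sigma/E)^2 ≈ 11.115973
round up: n = 12

12


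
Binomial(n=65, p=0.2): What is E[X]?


E[X] = n*p = 65 * 0.2 = 13

13


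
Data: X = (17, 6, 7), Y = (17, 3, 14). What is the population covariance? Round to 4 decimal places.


Cov = (1/n)*sum((xi-xbar)(yi-ybar))
n = 3, xbar = 30/3 = 10, ybar = 34/3 ≈ 11.333333
sum((xi-xbar)(yi-ybar)) = 65
Cov = 65 / 3 = 65/3 ≈ 21.666667

21.6667


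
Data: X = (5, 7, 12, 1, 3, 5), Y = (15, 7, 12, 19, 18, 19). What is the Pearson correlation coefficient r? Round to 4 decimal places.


r = sum((xi-xbar)(yi-ybar)) / sqrt(sum((xi-xbar)^2) * sum((yi-ybar)^2))
n = 6, xbar = 33/6 = 5.5, ybar = 90/6 = 15
Sxy = sum((xi-xbar)(yi-ybar)) = -59
Sxx = sum((xi-xbar)^2) = 71.5
Syy = sum((yi-ybar)^2) = 114
sqrt(Sxx*Syy) ≈ 90.282889
r = Sxy / sqrt(Sxx*Syy) = -59 / 90.282889 ≈ -0.653501

-0.6535


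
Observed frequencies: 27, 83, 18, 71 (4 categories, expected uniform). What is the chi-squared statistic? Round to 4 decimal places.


chi2 = sum((O-E)^2/E), E = total/4
total = 199, E = 199/4 = 49.75
(27 - 49.75)^2 / 49.75 = 517.5625 / 49.75 = 8281/796 ≈ 10.403266
(83 - 49.75)^2 / 49.75 = 1105.5625 / 49.75 = 17689/796 ≈ 22.222362
(18 - 49.75)^2 / 49.75 = 1008.0625 / 49.75 = 16129/796 ≈ 20.262563
(71 - 49.75)^2 / 49.75 = 451.5625 / 49.75 = 7225/796 ≈ 9.076633
chi2 = 12331/199 ≈ 61.964824

61.9648


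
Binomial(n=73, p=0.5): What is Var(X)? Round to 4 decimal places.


Var = n*p*(1-p) = 73 * 0.5 * 0.5 = 18.25

18.2500


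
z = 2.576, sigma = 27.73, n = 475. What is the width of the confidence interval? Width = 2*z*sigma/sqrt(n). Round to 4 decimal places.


width = 2*z*sigma/sqrt(n)
2*z*sigma = 2 * 2.576 * 27.73 = 142.86496
sqrt(475) ≈ 21.794495
width = 142.86496 / 21.794495 ≈ 6.555094

6.5551


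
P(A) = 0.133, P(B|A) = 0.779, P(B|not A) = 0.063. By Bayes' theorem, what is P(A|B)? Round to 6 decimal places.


P(A|B) = P(B|A)*P(A) / P(B), P(B) = P(B|A)*P(A) + P(B|not A)*P(not A)
P(B|A)*P(A) = 0.779 * 0.133 = 0.103607
P(B|not A)*P(not A) = 0.063 * 0.867 = 0.054621
P(B) = 0.103607 + 0.054621 = 0.158228
P(A|B) = 0.103607 / 0.158228 ≈ 0.65479561

0.654796


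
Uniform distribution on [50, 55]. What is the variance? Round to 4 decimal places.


Var = (b-a)^2 / 12
(b-a)^2 = (55 - 50)^2 = 25
Var = 25/12 ≈ 2.083333

2.0833


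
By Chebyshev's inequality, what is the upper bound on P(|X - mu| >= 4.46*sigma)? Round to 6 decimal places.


P <= 1/k^2
k^2 = 4.46^2 = 19.8916
1/k^2 = 1 / 19.8916 ≈ 0.05027248

0.050272


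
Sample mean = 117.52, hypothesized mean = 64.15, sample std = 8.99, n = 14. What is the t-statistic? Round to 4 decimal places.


t = (xbar - mu0) / (s/sqrt(n))
xbar - mu0 = 117.52 - 64.15 = 53.37
sqrt(14) ≈ 3.74165739
s/sqrt(n) = 8.99 / 3.74165739 ≈ 2.40267856
t = 53.37 / 2.40267856 ≈ 22.212709

22.2127


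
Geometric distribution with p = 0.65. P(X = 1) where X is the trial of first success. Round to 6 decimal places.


P = (1-p)^(k-1) * p
(1-p)^(k-1) = 0.35^0 = 1
P = 1 * 0.65 = 0.65

0.650000


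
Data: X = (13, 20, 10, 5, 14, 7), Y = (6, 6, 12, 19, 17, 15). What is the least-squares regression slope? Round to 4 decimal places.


b = sum((xi-xbar)(yi-ybar)) / sum((xi-xbar)^2)
n = 6, xbar = 69/6 = 11.5, ybar = 75/6 = 12.5
Sxy = sum((xi-xbar)(yi-ybar)) = -106.5
Sxx = sum((xi-xbar)^2) = 145.5
b = Sxy / Sxx = -71/97 ≈ -0.731959

-0.7320


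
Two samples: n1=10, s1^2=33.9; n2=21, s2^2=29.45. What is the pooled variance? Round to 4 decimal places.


sp^2 = ((n1-1)*s1^2 + (n2-1)*s2^2)/(n1+n2-2)
(n1-1)*s1^2 = 9 * 33.9 = 305.1
(n2-1)*s2^2 = 20 * 29.45 = 589
numerator = 305.1 + 589 = 894.1
n1+n2-2 = 29
sp^2 = 894.1 / 29 = 8941/290 ≈ 30.831034

30.8310


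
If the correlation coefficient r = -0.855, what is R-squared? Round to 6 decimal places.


R^2 = r^2 = (-0.855)^2 = 0.731025

0.731025


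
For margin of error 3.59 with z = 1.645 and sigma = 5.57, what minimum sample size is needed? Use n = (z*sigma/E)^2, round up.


z*sigma/E = 1.645 * 5.57 / 3.59 ≈ 2.552270
(z*sigma/E)^2 ≈ 6.514083
round up: n = 7

7


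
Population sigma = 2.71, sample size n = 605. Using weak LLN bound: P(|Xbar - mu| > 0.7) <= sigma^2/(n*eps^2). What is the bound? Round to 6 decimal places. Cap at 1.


bound = min(1, sigma^2/(n*eps^2))
sigma^2 = 2.71^2 = 7.3441
n*eps^2 = 605 * 0.7^2 = 605 * 0.49 = 296.45
sigma^2/(n*eps^2) = 7.3441 / 296.45 ≈ 0.02477349

0.024773


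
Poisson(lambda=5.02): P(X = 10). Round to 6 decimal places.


P = e^(-lam) * lam^k / k!
e^(-5.02) ≈ 0.006604527
lam^k = 5.02^10 ≈ 10163356.777528
k! = 10! = 3628800
P = 0.006604527 * 10163356.777528 / 3628800 ≈ 0.018498

0.018498


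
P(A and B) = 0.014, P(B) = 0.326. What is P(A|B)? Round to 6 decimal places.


P(A|B) = P(A and B) / P(B) = 0.014 / 0.326 = 7/163 ≈ 0.04294479

0.042945


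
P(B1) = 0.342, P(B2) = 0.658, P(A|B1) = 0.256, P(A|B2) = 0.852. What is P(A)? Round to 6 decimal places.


P(A) = P(A|B1)*P(B1) + P(A|B2)*P(B2)
P(A|B1)*P(B1) = 0.256 * 0.342 = 0.087552
P(A|B2)*P(B2) = 0.852 * 0.658 = 0.560616
P(A) = 0.087552 + 0.560616 = 0.648168

0.648168


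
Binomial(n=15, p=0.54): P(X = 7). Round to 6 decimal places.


P = C(n,k) * p^k * (1-p)^(n-k)
C(15,7) = 6435
p^k = 0.54^7 ≈ 0.01338925
(1-p)^(n-k) = 0.46^8 ≈ 0.002004761
P = 6435 * 0.01338925 * 0.002004761 ≈ 0.172730

0.172730


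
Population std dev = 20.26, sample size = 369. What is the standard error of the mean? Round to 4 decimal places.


SE = sigma / sqrt(n)
sqrt(369) ≈ 19.209373
SE = 20.26 / 19.209373 ≈ 1.054693

1.0547


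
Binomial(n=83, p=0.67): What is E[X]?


E[X] = n*p = 83 * 0.67 = 55.61

55.61


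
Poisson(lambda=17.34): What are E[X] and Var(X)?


E[X] = Var(X) = lambda = 17.34

17.34, 17.34


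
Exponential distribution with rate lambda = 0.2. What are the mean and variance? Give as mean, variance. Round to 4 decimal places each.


mean = 1/lam, var = 1/lam^2
mean = 1 / 0.2 = 5
lam^2 = 0.2^2 = 0.04
var = 1 / 0.04 = 25

5.0000, 25.0000


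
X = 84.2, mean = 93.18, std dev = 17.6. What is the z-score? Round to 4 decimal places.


z = (X - mu) / sigma
X - mu = 84.2 - 93.18 = -8.98
z = -8.98 / 17.6 = -449/880 ≈ -0.510227

-0.5102


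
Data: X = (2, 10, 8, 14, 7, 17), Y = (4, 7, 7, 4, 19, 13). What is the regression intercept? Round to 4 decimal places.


a = ybar - b*xbar, where b = sum((xi-xbar)(yi-ybar)) / sum((xi-xbar)^2)
n = 6, xbar = 58/6 = 29/3 ≈ 9.666667, ybar = 54/6 = 9
Sxy = sum((xi-xbar)(yi-ybar)) = 22
Sxx = sum((xi-xbar)^2) = 424/3 ≈ 141.333333
b = Sxy / Sxx = 33/212 ≈ 0.155660
a = 9 - 0.155660 * 9.666667 = 1589/212 ≈ 7.495283

7.4953


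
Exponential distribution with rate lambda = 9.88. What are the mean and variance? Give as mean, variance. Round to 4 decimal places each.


mean = 1/lam, var = 1/lam^2
mean = 1 / 9.88 = 25/247 ≈ 0.101215
lam^2 = 9.88^2 = 97.6144
var = 1 / 97.6144 ≈ 0.010244

0.1012, 0.0102


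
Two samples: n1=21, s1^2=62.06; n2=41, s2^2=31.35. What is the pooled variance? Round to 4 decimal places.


sp^2 = ((n1-1)*s1^2 + (n2-1)*s2^2)/(n1+n2-2)
(n1-1)*s1^2 = 20 * 62.06 = 1241.2
(n2-1)*s2^2 = 40 * 31.35 = 1254
numerator = 1241.2 + 1254 = 2495.2
n1+n2-2 = 60
sp^2 = 2495.2 / 60 = 3119/75 ≈ 41.586667

41.5867


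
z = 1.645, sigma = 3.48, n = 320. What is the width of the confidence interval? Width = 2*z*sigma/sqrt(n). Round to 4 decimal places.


width = 2*z*sigma/sqrt(n)
2*z*sigma = 2 * 1.645 * 3.48 = 11.4492
sqrt(320) ≈ 17.888544
width = 11.4492 / 17.888544 ≈ 0.640030

0.6400


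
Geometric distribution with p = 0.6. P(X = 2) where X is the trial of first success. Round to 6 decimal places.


P = (1-p)^(k-1) * p
(1-p)^(k-1) = 0.4^1 = 0.4
P = 0.4 * 0.6 = 0.24

0.240000


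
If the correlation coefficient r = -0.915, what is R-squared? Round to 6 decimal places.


R^2 = r^2 = (-0.915)^2 = 0.837225

0.837225


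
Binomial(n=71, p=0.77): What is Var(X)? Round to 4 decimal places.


Var = n*p*(1-p) = 71 * 0.77 * 0.23 = 12.5741

12.5741


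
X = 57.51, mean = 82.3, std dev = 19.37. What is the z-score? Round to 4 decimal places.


z = (X - mu) / sigma
X - mu = 57.51 - 82.3 = -24.79
z = -24.79 / 19.37 = -2479/1937 ≈ -1.279814

-1.2798


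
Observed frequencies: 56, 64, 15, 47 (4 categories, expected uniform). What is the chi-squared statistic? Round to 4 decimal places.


chi2 = sum((O-E)^2/E), E = total/4
total = 182, E = 182/4 = 45.5
(56 - 45.5)^2 / 45.5 = 110.25 / 45.5 = 63/26 ≈ 2.423077
(64 - 45.5)^2 / 45.5 = 342.25 / 45.5 = 1369/182 ≈ 7.521978
(15 - 45.5)^2 / 45.5 = 930.25 / 45.5 = 3721/182 ≈ 20.445055
(47 - 45.5)^2 / 45.5 = 2.25 / 45.5 = 9/182 ≈ 0.049451
chi2 = 2770/91 ≈ 30.439560

30.4396


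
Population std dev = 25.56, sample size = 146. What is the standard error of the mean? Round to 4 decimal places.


SE = sigma / sqrt(n)
sqrt(146) ≈ 12.083046
SE = 25.56 / 12.083046 ≈ 2.115361

2.1154


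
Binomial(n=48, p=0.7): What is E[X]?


E[X] = n*p = 48 * 0.7 = 33.6

33.6


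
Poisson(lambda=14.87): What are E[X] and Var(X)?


E[X] = Var(X) = lambda = 14.87

14.87, 14.87


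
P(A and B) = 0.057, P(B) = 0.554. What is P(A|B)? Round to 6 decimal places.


P(A|B) = P(A and B) / P(B) = 0.057 / 0.554 = 57/554 ≈ 0.10288809

0.102888


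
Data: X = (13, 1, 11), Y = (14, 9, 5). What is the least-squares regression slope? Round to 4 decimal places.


b = sum((xi-xbar)(yi-ybar)) / sum((xi-xbar)^2)
n = 3, xbar = 25/3 ≈ 8.333333, ybar = 28/3 ≈ 9.333333
Sxy = sum((xi-xbar)(yi-ybar)) = 38/3 ≈ 12.666667
Sxx = sum((xi-xbar)^2) = 248/3 ≈ 82.666667
b = Sxy / Sxx = 19/124 ≈ 0.153226

0.1532


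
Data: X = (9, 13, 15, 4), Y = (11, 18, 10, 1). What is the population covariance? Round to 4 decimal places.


Cov = (1/n)*sum((xi-xbar)(yi-ybar))
n = 4, xbar = 41/4 = 10.25, ybar = 40/4 = 10
sum((xi-xbar)(yi-ybar)) = 77
Cov = 77 / 4 = 19.25

19.2500


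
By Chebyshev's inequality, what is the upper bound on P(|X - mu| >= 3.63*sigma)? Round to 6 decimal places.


P <= 1/k^2
k^2 = 3.63^2 = 13.1769
1/k^2 = 1 / 13.1769 ≈ 0.07589038

0.075890


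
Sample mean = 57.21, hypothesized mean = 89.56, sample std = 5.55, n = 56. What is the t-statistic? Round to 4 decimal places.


t = (xbar - mu0) / (s/sqrt(n))
xbar - mu0 = 57.21 - 89.56 = -32.35
sqrt(56) ≈ 7.48331477
s/sqrt(n) = 5.55 / 7.48331477 ≈ 0.74164995
t = -32.35 / 0.74164995 ≈ -43.618961

-43.6190


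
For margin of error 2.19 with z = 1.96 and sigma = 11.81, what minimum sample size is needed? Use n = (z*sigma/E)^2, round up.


z*sigma/E = 1.96 * 11.81 / 2.19 = 57869/5475 ≈ 10.569680
(z*sigma/E)^2 ≈ 111.718143
round up: n = 112

112


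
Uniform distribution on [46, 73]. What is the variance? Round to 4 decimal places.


Var = (b-a)^2 / 12
(b-a)^2 = (73 - 46)^2 = 729
Var = 729/12 = 60.75

60.7500


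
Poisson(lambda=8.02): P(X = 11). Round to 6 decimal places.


P = e^(-lam) * lam^k / k!
e^(-8.02) ≈ 0.0003288200
lam^k = 8.02^11 ≈ 8829132840.339270
k! = 11! = 39916800
P = 0.0003288200 * 8829132840.339270 / 39916800 ≈ 0.072731

0.072731


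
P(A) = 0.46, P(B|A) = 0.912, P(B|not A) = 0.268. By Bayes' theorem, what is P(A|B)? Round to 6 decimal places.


P(A|B) = P(B|A)*P(A) / P(B), P(B) = P(B|A)*P(A) + P(B|not A)*P(not A)
P(B|A)*P(A) = 0.912 * 0.46 = 0.41952
P(B|not A)*P(not A) = 0.268 * 0.54 = 0.14472
P(B) = 0.41952 + 0.14472 = 0.56424
P(A|B) = 0.41952 / 0.56424 = 1748/2351 ≈ 0.74351340

0.743513


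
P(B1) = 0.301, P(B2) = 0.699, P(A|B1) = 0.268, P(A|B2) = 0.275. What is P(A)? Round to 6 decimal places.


P(A) = P(A|B1)*P(B1) + P(A|B2)*P(B2)
P(A|B1)*P(B1) = 0.268 * 0.301 = 0.080668
P(A|B2)*P(B2) = 0.275 * 0.699 = 0.192225
P(A) = 0.080668 + 0.192225 = 0.272893

0.272893


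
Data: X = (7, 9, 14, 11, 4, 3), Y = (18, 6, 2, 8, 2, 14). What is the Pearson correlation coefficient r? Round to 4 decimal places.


r = sum((xi-xbar)(yi-ybar)) / sqrt(sum((xi-xbar)^2) * sum((yi-ybar)^2))
n = 6, xbar = 48/6 = 8, ybar = 50/6 = 25/3 ≈ 8.333333
Sxy = sum((xi-xbar)(yi-ybar)) = -54
Sxx = sum((xi-xbar)^2) = 88
Syy = sum((yi-ybar)^2) = 634/3 ≈ 211.333333
sqrt(Sxx*Syy) ≈ 136.372040
r = Sxy / sqrt(Sxx*Syy) = -54 / 136.372040 ≈ -0.395976

-0.3960


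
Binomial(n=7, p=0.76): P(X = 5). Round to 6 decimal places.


P = C(n,k) * p^k * (1-p)^(n-k)
C(7,5) = 21
p^k = 0.76^5 ≈ 0.2535525
(1-p)^(n-k) = 0.24^2 = 0.0576
P = 21 * 0.2535525 * 0.0576 ≈ 0.306697

0.306697


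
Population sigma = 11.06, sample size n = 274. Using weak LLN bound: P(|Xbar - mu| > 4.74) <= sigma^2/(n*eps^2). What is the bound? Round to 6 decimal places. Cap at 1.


bound = min(1, sigma^2/(n*eps^2))
sigma^2 = 11.06^2 = 122.3236
n*eps^2 = 274 * 4.74^2 = 274 * 22.4676 = 6156.1224
sigma^2/(n*eps^2) = 122.3236 / 6156.1224 = 49/2466 ≈ 0.01987024

0.019870


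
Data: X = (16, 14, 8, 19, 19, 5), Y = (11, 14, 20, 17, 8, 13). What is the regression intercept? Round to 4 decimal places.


a = ybar - b*xbar, where b = sum((xi-xbar)(yi-ybar)) / sum((xi-xbar)^2)
n = 6, xbar = 81/6 = 13.5, ybar = 83/6 ≈ 13.833333
Sxy = sum((xi-xbar)(yi-ybar)) = -48.5
Sxx = sum((xi-xbar)^2) = 169.5
b = Sxy / Sxx = -97/339 ≈ -0.286136
a = 13.833333 - (-0.286136) * 13.5 = 5999/339 ≈ 17.696165

17.6962


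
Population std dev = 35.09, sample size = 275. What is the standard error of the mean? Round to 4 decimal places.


SE = sigma / sqrt(n)
sqrt(275) ≈ 16.583124
SE = 35.09 / 16.583124 ≈ 2.116007

2.1160


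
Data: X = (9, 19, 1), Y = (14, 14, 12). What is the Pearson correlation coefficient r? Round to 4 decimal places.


r = sum((xi-xbar)(yi-ybar)) / sqrt(sum((xi-xbar)^2) * sum((yi-ybar)^2))
n = 3, xbar = 29/3 ≈ 9.666667, ybar = 40/3 ≈ 13.333333
Sxy = sum((xi-xbar)(yi-ybar)) = 52/3 ≈ 17.333333
Sxx = sum((xi-xbar)^2) = 488/3 ≈ 162.666667
Syy = sum((yi-ybar)^2) = 8/3 ≈ 2.666667
sqrt(Sxx*Syy) ≈ 20.827332
r = Sxy / sqrt(Sxx*Syy) = 17.333333 / 20.827332 ≈ 0.832240

0.8322


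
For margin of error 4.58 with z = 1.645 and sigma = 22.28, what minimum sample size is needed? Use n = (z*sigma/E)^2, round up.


z*sigma/E = 1.645 * 22.28 / 4.58 ≈ 8.002314
(z*sigma/E)^2 ≈ 64.037036
round up: n = 65

65


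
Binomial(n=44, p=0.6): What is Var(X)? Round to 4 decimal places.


Var = n*p*(1-p) = 44 * 0.6 * 0.4 = 10.56

10.5600


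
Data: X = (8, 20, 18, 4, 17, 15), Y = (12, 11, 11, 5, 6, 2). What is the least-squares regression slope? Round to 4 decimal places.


b = sum((xi-xbar)(yi-ybar)) / sum((xi-xbar)^2)
n = 6, xbar = 82/6 = 41/3 ≈ 13.666667, ybar = 47/6 ≈ 7.833333
Sxy = sum((xi-xbar)(yi-ybar)) = 71/3 ≈ 23.666667
Sxx = sum((xi-xbar)^2) = 592/3 ≈ 197.333333
b = Sxy / Sxx = 71/592 ≈ 0.119932

0.1199


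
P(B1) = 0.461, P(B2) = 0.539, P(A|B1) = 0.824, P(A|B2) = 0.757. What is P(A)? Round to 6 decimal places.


P(A) = P(A|B1)*P(B1) + P(A|B2)*P(B2)
P(A|B1)*P(B1) = 0.824 * 0.461 = 0.379864
P(A|B2)*P(B2) = 0.757 * 0.539 = 0.408023
P(A) = 0.379864 + 0.408023 = 0.787887

0.787887


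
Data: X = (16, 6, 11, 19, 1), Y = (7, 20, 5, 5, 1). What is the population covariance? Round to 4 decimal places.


Cov = (1/n)*sum((xi-xbar)(yi-ybar))
n = 5, xbar = 53/5 = 10.6, ybar = 38/5 = 7.6
sum((xi-xbar)(yi-ybar)) = -19.8
Cov = -19.8 / 5 = -3.96

-3.9600


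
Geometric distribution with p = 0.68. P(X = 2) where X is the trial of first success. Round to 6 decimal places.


P = (1-p)^(k-1) * p
(1-p)^(k-1) = 0.32^1 = 0.32
P = 0.32 * 0.68 = 0.2176

0.217600


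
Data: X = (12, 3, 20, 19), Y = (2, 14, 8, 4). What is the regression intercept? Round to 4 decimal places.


a = ybar - b*xbar, where b = sum((xi-xbar)(yi-ybar)) / sum((xi-xbar)^2)
n = 4, xbar = 54/4 = 13.5, ybar = 28/4 = 7
Sxy = sum((xi-xbar)(yi-ybar)) = -76
Sxx = sum((xi-xbar)^2) = 185
b = Sxy / Sxx = -76/185 ≈ -0.410811
a = 7 - (-0.410811) * 13.5 = 2321/185 ≈ 12.545946

12.5459
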